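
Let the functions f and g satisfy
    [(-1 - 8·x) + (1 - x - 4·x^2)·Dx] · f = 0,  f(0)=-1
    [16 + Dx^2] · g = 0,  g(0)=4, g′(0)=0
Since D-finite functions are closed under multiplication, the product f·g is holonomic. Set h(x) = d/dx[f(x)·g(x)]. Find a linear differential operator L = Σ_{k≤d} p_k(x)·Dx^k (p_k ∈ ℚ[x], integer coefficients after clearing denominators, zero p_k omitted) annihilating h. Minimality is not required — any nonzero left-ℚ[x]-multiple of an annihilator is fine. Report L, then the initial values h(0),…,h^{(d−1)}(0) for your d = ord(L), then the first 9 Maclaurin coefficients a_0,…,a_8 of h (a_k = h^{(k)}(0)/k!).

L = (-12 - 64·x - 224·x^2 + 256·x^3 + 512·x^4) + (-1 - 4·x + 48·x^2 + 128·x^3)·Dx + (1 - 3·x - 10·x^2 + 16·x^3 + 32·x^4)·Dx^2  (order 2).
h: a_k = -4, 24, -12, 16/3, -220/3, 1208/15, -14252/45, 544/35, -56396/35, …
ICs: h(0) = -4, h′(0) = 24.

f: a_k = -1, -1, -5, -9, -29, -65, -181, -441, -1165, …
g: a_k = 4, 0, -32, 0, 128/3, 0, -1024/45, 0, 2048/315, …
h₀=f·g: eliminate ⇒ L₀, order ≤ 1·2.
h=h₀': d/dx-closure on L₀ ⇒ L.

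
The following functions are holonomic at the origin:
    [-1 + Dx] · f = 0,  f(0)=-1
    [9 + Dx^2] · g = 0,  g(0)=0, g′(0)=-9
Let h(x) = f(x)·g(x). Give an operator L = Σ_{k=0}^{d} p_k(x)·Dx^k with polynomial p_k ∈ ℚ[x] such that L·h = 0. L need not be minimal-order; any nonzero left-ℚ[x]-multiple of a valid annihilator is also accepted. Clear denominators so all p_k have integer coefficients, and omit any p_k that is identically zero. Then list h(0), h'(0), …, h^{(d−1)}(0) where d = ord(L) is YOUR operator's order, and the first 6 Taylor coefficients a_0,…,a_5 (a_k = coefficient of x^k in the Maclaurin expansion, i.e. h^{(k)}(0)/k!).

f: a_k = -1, -1, -1/2, -1/6, -1/24, -1/120, …
g: a_k = 0, -9, 0, 27/2, 0, -243/40, …
Sym-product of L_f,L_g gives L₀ (≤ ord 2).
L = 10 - 2·Dx + Dx^2  (order 2).
h: a_k = 0, 9, 9, -9, -12, -3/10, …
ICs: h(0) = 0, h′(0) = 9.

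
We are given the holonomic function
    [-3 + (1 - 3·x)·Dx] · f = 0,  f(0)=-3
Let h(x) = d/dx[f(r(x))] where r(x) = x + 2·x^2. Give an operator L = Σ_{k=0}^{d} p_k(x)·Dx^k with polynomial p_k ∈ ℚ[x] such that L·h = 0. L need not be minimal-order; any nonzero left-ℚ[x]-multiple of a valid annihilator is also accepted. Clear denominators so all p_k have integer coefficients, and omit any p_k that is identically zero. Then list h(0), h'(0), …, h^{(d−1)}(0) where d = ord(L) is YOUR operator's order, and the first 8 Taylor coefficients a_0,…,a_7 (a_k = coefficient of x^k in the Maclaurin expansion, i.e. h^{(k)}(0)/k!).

L = (10 + 36·x + 72·x^2) + (-1 - x + 18·x^2 + 24·x^3)·Dx  (order 1).
h: a_k = -9, -90, -567, -3348, -18225, -95742, -488187, -2439720, …
ICs: h(0) = -9.

f: a_k = -3, -9, -27, -81, -243, -729, -2187, -6561, …
Change of var in L_f (x↦r) gives L₀.
h₀' ⇒ L via d/dx closure of L₀.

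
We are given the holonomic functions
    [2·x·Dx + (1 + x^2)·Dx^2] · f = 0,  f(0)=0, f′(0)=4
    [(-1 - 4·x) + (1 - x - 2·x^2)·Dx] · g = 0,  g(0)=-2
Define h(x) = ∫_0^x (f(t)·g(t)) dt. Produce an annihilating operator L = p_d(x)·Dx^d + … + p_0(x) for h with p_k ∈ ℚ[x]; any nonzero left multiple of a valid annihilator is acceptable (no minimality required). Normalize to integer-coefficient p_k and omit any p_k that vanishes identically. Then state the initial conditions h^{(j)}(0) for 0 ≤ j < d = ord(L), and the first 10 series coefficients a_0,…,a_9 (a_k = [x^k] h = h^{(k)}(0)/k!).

f: a_k = 0, 4, 0, -4/3, 0, 4/5, 0, -4/7, 0, 4/9, …
g: a_k = -2, -2, -6, -10, -22, -42, -86, -170, -342, -682, …
h₀=f·g: eliminate ⇒ L₀, order ≤ 2·1.
h=∫h₀ ⇒ L = L₀·Dx.
L = (4 + 2·x + 12·x^2)·Dx + (2 + 6·x + 4·x^2 + 12·x^3)·Dx^2 + (-1 + x + x^2 + x^3 + 2·x^4)·Dx^3  (order 3).
h: a_k = 0, 0, -4, -8/3, -16/3, -112/15, -68/5, -2344/105, -4178/105, -1472/21, …
ICs: h(0) = 0, h′(0) = 0, h′′(0) = -8.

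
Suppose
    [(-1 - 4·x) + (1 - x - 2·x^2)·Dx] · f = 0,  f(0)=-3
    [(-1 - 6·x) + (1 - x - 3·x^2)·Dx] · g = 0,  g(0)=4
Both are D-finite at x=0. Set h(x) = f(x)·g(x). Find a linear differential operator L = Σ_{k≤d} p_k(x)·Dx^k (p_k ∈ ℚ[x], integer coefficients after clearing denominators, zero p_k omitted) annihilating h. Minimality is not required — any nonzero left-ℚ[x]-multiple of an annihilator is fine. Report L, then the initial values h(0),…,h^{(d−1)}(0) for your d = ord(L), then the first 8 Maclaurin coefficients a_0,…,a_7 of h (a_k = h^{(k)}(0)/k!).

L = (-2 - 8·x + 15·x^2 + 24·x^3) + (1 - 2·x - 4·x^2 + 5·x^3 + 6·x^4)·Dx  (order 1).
h: a_k = -12, -24, -96, -228, -648, -1584, -4044, -9816, …
ICs: h(0) = -12.

f: a_k = -3, -3, -9, -15, -33, -63, -129, -255, …
g: a_k = 4, 4, 16, 28, 76, 160, 388, 868, …
L₀ := L_f ⊗_s L_g (sym. prod.), ord ≤ 1.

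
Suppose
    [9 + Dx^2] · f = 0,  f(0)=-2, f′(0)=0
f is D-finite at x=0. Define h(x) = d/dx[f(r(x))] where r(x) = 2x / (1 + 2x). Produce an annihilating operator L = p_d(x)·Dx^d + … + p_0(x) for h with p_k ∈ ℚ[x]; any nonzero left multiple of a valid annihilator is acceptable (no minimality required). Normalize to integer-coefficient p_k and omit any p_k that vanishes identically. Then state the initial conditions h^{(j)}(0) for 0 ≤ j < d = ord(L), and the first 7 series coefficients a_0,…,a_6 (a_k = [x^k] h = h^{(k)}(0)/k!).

L = (60 + 96·x + 96·x^2) + (12 + 72·x + 144·x^2 + 96·x^3)·Dx + (1 + 8·x + 24·x^2 + 32·x^3 + 16·x^4)·Dx^2  (order 2).
h: a_k = 0, 72, -432, 1296, -1440, -39312/5, 308448/5, …
ICs: h(0) = 0, h′(0) = 72.

f: a_k = -2, 0, 9, 0, -27/4, 0, 81/40, …
f∘r: x↦r, Dx↦Dx/r' in L_f ⇒ L₀.
h=h₀': d/dx-closure on L₀ ⇒ L.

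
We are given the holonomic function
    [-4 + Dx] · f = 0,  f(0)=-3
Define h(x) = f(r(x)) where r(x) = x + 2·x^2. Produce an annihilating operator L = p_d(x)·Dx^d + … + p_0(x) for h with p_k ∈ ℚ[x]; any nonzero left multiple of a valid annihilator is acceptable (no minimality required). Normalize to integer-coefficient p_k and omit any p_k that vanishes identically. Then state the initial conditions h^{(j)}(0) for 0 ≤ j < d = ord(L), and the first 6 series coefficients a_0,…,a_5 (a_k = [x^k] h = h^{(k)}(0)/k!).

L = (-4 - 16·x) + Dx  (order 1).
h: a_k = -3, -12, -48, -128, -320, -3328/5, …
ICs: h(0) = -3.

f: a_k = -3, -12, -24, -32, -32, -128/5, …
f∘r: x↦r, Dx↦Dx/r' in L_f ⇒ L₀.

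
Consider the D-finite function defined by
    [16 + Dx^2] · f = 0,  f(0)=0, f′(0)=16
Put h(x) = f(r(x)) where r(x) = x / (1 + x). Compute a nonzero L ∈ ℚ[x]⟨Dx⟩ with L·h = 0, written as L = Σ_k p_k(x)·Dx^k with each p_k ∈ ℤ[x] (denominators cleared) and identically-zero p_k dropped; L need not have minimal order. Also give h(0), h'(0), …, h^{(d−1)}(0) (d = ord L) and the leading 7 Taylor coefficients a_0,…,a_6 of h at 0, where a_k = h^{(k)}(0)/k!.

f: a_k = 0, 16, 0, -128/3, 0, 512/15, 0, …
f∘r: x↦r, Dx↦Dx/r' in L_f ⇒ L₀.
L = 16 + (2 + 6·x + 6·x^2 + 2·x^3)·Dx + (1 + 4·x + 6·x^2 + 4·x^3 + x^4)·Dx^2  (order 2).
h: a_k = 0, 16, -16, -80/3, 112, -3088/15, 240, …
ICs: h(0) = 0, h′(0) = 16.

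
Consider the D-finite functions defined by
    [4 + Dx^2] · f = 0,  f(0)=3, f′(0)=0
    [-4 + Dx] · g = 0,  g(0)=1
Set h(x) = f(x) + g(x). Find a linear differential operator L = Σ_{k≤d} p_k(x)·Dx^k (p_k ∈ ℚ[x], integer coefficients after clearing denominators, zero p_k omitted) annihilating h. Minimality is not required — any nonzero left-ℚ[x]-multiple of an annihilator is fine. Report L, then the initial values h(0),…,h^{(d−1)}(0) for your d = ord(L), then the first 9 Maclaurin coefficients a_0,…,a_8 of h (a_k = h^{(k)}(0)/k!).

f: a_k = 3, 0, -6, 0, 2, 0, -4/15, 0, 2/105, …
g: a_k = 1, 4, 8, 32/3, 32/3, 128/15, 256/45, 1024/315, 512/315, …
f+g: L₀ = lclm(L_f,L_g), ord ≤ 2+1.
L = -16 + 4·Dx - 4·Dx^2 + Dx^3  (order 3).
h: a_k = 4, 4, 2, 32/3, 38/3, 128/15, 244/45, 1024/315, 74/45, …
ICs: h(0) = 4, h′(0) = 4, h′′(0) = 4.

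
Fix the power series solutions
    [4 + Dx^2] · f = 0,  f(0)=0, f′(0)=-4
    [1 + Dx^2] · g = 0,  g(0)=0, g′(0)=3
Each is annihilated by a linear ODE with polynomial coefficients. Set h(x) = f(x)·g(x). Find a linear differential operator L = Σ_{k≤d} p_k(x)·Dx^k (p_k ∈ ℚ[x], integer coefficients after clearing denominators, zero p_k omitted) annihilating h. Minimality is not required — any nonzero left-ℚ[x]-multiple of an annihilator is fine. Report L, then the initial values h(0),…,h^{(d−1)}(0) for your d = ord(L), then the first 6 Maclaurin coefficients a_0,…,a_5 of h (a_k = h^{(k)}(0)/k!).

L = 9 + 10·Dx^2 + Dx^4  (order 4).
h: a_k = 0, 0, -12, 0, 10, 0, …
ICs: h(0) = 0, h′(0) = 0, h′′(0) = -24, h′′′(0) = 0.

f: a_k = 0, -4, 0, 8/3, 0, -8/15, …
g: a_k = 0, 3, 0, -1/2, 0, 1/40, …
L₀ := L_f ⊗_s L_g (sym. prod.), ord ≤ 4.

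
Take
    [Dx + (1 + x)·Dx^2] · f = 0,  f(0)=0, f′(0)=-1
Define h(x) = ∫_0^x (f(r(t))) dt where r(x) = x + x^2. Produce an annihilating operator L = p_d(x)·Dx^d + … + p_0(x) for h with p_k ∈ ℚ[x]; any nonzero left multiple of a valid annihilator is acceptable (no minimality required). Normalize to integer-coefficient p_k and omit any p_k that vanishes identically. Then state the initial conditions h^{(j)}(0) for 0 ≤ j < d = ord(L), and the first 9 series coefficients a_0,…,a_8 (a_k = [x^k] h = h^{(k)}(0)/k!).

f: a_k = 0, -1, 1/2, -1/3, 1/4, -1/5, 1/6, -1/7, 1/8, …
Change of var in L_f (x↦r) gives L₀.
h=∫h₀ ⇒ L = L₀·Dx.
L = (-1 + 2·x + 2·x^2)·Dx^2 + (1 + 3·x + 3·x^2 + 2·x^3)·Dx^3  (order 3).
h: a_k = 0, 0, -1/2, -1/6, 1/6, -1/20, -1/30, 1/21, -1/56, …
ICs: h(0) = 0, h′(0) = 0, h′′(0) = -1.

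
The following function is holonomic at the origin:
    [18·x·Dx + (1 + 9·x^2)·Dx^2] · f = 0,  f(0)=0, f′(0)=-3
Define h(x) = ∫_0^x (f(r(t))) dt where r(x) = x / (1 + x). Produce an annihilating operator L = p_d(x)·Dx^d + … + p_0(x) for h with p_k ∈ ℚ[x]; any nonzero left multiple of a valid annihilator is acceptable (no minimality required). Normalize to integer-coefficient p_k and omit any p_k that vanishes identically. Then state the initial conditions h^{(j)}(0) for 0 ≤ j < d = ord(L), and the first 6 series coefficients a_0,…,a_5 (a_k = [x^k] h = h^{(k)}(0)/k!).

L = (2 + 20·x)·Dx^2 + (1 + 2·x + 10·x^2)·Dx^3  (order 3).
h: a_k = 0, 0, -3/2, 1, 3/2, -24/5, …
ICs: h(0) = 0, h′(0) = 0, h′′(0) = -3.

f: a_k = 0, -3, 0, 9, 0, -243/5, …
Change of var in L_f (x↦r) gives L₀.
h=∫h₀ ⇒ L = L₀·Dx.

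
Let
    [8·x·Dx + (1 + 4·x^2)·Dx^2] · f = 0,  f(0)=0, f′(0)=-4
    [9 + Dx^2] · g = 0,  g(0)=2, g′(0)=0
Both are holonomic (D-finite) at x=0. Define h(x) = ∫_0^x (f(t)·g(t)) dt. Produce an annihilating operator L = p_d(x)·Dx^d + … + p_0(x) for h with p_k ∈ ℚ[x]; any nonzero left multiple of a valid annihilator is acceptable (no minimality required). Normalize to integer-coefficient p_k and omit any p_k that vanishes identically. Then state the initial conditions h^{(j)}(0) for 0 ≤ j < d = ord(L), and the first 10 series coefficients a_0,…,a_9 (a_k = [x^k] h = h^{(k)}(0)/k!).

L = (2925 + 31536·x^2 + 95904·x^4 + 186624·x^6 + 186624·x^8)·Dx + (2448·x + 20160·x^3 + 62208·x^5 + 82944·x^7)·Dx^2 + (442 + 5088·x^2 + 19008·x^4 + 41472·x^6 + 41472·x^8)·Dx^3 + (272·x + 2240·x^3 + 6912·x^5 + 9216·x^7)·Dx^4 + (13 + 176·x^2 + 928·x^4 + 2304·x^6 + 2304·x^8)·Dx^5  (order 5).
h: a_k = 0, 0, -4, 0, 35/3, 0, -503/30, 0, 16271/560, 0, …
ICs: h(0) = 0, h′(0) = 0, h′′(0) = -8, h′′′(0) = 0, h′′′′(0) = 280.

f: a_k = 0, -4, 0, 16/3, 0, -64/5, 0, 256/7, 0, -1024/9, …
g: a_k = 2, 0, -9, 0, 27/4, 0, -81/40, 0, 729/2240, 0, …
L₀ := L_f ⊗_s L_g (sym. prod.), ord ≤ 4.
h=∫₀ˣh₀: take L = L₀·Dx.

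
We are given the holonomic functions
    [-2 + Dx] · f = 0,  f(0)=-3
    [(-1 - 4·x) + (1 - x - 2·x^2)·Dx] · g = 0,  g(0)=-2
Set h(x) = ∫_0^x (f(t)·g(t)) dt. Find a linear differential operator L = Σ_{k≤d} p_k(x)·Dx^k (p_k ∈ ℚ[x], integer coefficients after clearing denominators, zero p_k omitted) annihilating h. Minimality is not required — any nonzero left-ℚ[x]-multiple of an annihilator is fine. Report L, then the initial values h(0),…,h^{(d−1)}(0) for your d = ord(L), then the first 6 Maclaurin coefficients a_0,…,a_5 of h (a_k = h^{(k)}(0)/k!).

f: a_k = -3, -6, -6, -4, -2, -4/5, …
g: a_k = -2, -2, -6, -10, -22, -42, …
L₀ := L_f ⊗_s L_g (sym. prod.), ord ≤ 1.
∫: right-multiply L₀ by Dx.
L = (3 + 2·x - 4·x^2)·Dx + (-1 + x + 2·x^2)·Dx^2  (order 2).
h: a_k = 0, 6, 9, 14, 43/2, 174/5, …
ICs: h(0) = 0, h′(0) = 6.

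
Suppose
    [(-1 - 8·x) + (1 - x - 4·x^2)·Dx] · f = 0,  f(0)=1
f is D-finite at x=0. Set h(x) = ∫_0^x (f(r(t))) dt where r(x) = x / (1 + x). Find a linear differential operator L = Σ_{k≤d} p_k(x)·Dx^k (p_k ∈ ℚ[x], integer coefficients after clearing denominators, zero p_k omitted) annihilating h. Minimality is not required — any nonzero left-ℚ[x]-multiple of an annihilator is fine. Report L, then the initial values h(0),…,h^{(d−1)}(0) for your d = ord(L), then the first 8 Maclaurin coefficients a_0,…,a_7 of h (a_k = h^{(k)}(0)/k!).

f: a_k = 1, 1, 5, 9, 29, 65, 181, 441, …
f∘r: x↦r, Dx↦Dx/r' in L_f ⇒ L₀.
h=∫h₀ ⇒ L = L₀·Dx.
L = (1 + 9·x)·Dx + (-1 - 2·x + 3·x^2 + 4·x^3)·Dx^2  (order 2).
h: a_k = 0, 1, 1/2, 4/3, 0, 16/5, -8/3, 80/7, …
ICs: h(0) = 0, h′(0) = 1.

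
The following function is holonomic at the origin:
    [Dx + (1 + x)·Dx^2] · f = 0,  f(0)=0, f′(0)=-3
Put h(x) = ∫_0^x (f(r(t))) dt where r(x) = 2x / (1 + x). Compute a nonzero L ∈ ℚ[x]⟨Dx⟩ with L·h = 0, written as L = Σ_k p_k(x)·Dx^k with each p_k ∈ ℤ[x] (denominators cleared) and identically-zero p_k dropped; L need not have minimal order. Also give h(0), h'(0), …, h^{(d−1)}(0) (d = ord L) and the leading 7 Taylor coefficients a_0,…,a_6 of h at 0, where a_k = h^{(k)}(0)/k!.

L = (4 + 6·x)·Dx^2 + (1 + 4·x + 3·x^2)·Dx^3  (order 3).
h: a_k = 0, 0, -3, 4, -13/2, 12, -121/5, …
ICs: h(0) = 0, h′(0) = 0, h′′(0) = -6.

f: a_k = 0, -3, 3/2, -1, 3/4, -3/5, 1/2, …
L₀ from L_f via x↦r, Dx↦r'^{-1}Dx.
h=∫₀ˣh₀: take L = L₀·Dx.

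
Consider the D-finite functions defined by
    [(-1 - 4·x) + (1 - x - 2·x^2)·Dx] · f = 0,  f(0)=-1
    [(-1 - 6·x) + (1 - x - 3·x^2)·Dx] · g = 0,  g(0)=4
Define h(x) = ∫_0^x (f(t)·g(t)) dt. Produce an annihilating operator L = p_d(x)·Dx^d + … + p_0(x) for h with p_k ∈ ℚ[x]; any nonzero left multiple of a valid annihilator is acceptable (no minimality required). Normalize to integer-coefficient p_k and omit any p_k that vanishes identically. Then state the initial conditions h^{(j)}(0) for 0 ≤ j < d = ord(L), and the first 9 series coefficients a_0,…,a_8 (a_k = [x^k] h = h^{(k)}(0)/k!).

f: a_k = -1, -1, -3, -5, -11, -21, -43, -85, -171, …
g: a_k = 4, 4, 16, 28, 76, 160, 388, 868, 2032, …
Product ⇒ symmetric product L₀, ord ≤ 1.
h=∫h₀ ⇒ L = L₀·Dx.
L = (-2 - 8·x + 15·x^2 + 24·x^3)·Dx + (1 - 2·x - 4·x^2 + 5·x^3 + 6·x^4)·Dx^2  (order 2).
h: a_k = 0, -4, -4, -32/3, -19, -216/5, -88, -1348/7, -409, …
ICs: h(0) = 0, h′(0) = -4.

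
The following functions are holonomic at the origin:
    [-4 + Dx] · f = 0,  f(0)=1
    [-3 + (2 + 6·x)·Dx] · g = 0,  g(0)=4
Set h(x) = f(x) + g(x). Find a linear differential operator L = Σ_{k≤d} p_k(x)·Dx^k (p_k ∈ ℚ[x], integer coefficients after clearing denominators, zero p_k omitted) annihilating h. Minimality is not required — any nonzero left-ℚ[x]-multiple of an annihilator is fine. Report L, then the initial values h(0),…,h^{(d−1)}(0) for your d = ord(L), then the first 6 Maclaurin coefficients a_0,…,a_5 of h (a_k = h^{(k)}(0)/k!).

f: a_k = 1, 4, 8, 32/3, 32/3, 128/15, …
g: a_k = 4, 6, -9/2, 27/4, -405/32, 1701/64, …
Weyl lclm of L_f,L_g ⇒ L₀ (ord ≤ 2).
L = (132 + 288·x) + (-73 - 384·x - 576·x^2)·Dx + (10 + 78·x + 144·x^2)·Dx^2  (order 2).
h: a_k = 5, 10, 7/2, 209/12, -191/96, 33707/960, …
ICs: h(0) = 5, h′(0) = 10.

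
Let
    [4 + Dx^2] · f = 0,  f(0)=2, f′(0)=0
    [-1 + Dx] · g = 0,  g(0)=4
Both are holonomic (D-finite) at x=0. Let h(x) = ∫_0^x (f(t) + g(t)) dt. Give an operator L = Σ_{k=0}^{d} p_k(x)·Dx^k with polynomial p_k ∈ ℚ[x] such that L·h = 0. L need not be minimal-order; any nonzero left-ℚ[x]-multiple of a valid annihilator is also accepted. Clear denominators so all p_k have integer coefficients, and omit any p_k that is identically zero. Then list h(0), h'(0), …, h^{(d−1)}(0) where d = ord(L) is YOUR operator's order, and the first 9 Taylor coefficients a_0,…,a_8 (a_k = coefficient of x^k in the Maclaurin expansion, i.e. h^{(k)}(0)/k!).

f: a_k = 2, 0, -4, 0, 4/3, 0, -8/45, 0, 4/315, …
g: a_k = 4, 4, 2, 2/3, 1/6, 1/30, 1/180, 1/1260, 1/10080, …
Sum ⇒ L₀ = lclm(L_f,L_g) in ℚ(x)⟨Dx⟩.
h=∫₀ˣh₀: take L = L₀·Dx.
L = -4·Dx + 4·Dx^2 - Dx^3 + Dx^4  (order 4).
h: a_k = 0, 6, 2, -2/3, 1/6, 3/10, 1/180, -31/1260, 1/10080, …
ICs: h(0) = 0, h′(0) = 6, h′′(0) = 4, h′′′(0) = -4.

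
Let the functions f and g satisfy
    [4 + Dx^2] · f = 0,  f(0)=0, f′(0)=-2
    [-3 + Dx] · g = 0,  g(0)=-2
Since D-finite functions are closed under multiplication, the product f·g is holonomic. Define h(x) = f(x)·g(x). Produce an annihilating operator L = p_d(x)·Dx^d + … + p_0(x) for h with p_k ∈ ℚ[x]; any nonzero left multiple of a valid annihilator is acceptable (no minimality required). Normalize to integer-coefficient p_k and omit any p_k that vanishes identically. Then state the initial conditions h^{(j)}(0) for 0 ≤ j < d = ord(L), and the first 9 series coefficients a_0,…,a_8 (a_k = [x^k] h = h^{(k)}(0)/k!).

f: a_k = 0, -2, 0, 4/3, 0, -4/15, 0, 8/315, 0, …
g: a_k = -2, -6, -9, -9, -27/4, -81/20, -81/40, -243/280, -729/2240, …
Product ⇒ symmetric product L₀, ord ≤ 2.
L = 13 - 6·Dx + Dx^2  (order 2).
h: a_k = 0, 4, 12, 46/3, 10, 61/30, -23/10, -3277/1260, -17/12, …
ICs: h(0) = 0, h′(0) = 4.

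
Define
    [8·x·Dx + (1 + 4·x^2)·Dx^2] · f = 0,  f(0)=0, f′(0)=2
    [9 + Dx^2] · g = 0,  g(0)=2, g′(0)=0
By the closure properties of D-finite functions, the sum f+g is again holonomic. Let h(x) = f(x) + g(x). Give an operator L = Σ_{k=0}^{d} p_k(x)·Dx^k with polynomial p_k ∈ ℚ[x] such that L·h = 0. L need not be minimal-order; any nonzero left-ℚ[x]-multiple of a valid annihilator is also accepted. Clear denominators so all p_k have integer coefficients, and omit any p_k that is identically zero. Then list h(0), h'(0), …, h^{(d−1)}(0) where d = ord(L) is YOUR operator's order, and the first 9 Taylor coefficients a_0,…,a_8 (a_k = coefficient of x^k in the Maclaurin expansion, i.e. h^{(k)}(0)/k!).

f: a_k = 0, 2, 0, -8/3, 0, 32/5, 0, -128/7, 0, …
g: a_k = 2, 0, -9, 0, 27/4, 0, -81/40, 0, 729/2240, …
h₀=f+g: left-lcm gives L₀, ord ≤ 4.
L = (-2808·x + 19008·x^3 + 10368·x^5)·Dx + (9 + 1548·x^2 + 7344·x^4 + 5184·x^6)·Dx^2 + (-312·x + 2112·x^3 + 1152·x^5)·Dx^3 + (1 + 172·x^2 + 816·x^4 + 576·x^6)·Dx^4  (order 4).
h: a_k = 2, 2, -9, -8/3, 27/4, 32/5, -81/40, -128/7, 729/2240, …
ICs: h(0) = 2, h′(0) = 2, h′′(0) = -18, h′′′(0) = -16.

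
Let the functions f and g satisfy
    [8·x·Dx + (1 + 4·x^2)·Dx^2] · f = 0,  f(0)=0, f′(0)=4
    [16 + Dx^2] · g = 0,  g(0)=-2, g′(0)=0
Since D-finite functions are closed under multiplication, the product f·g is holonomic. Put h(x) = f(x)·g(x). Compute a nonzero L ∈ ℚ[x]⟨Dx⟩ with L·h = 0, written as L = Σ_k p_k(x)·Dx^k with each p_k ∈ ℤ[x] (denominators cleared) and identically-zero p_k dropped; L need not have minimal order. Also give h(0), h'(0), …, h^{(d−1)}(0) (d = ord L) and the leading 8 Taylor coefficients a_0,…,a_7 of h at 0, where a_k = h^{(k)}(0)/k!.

f: a_k = 0, 4, 0, -16/3, 0, 64/5, 0, -256/7, …
g: a_k = -2, 0, 16, 0, -64/3, 0, 512/45, 0, …
f·g: L₀ = L_f ⊗_s L_g, ord ≤ 2·2.
L = (2560 + 29696·x^2 + 118784·x^4 + 262144·x^6 + 262144·x^8) + (1536·x + 14336·x^3 + 49152·x^5 + 65536·x^7)·Dx + (240 + 3008·x^2 + 13824·x^4 + 32768·x^6 + 32768·x^8)·Dx^2 + (96·x + 896·x^3 + 3072·x^5 + 4096·x^7)·Dx^3 + (5 + 72·x^2 + 400·x^4 + 1024·x^6 + 1024·x^8)·Dx^4  (order 4).
h: a_k = 0, -8, 0, 224/3, 0, -2944/15, 0, 137728/315, …
ICs: h(0) = 0, h′(0) = -8, h′′(0) = 0, h′′′(0) = 448.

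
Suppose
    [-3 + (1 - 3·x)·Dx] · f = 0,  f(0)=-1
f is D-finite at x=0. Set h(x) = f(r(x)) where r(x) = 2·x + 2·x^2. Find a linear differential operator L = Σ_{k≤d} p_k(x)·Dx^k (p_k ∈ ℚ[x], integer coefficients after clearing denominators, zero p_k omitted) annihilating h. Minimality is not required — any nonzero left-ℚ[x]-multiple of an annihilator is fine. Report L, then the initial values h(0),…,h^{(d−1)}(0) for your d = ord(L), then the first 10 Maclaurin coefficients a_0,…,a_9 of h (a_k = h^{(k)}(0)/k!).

L = (6 + 12·x) + (-1 + 6·x + 6·x^2)·Dx  (order 1).
h: a_k = -1, -6, -42, -288, -1980, -13608, -93528, -642816, -4418064, -30365280, …
ICs: h(0) = -1.

f: a_k = -1, -3, -9, -27, -81, -243, -729, -2187, -6561, -19683, …
f∘r: x↦r, Dx↦Dx/r' in L_f ⇒ L₀.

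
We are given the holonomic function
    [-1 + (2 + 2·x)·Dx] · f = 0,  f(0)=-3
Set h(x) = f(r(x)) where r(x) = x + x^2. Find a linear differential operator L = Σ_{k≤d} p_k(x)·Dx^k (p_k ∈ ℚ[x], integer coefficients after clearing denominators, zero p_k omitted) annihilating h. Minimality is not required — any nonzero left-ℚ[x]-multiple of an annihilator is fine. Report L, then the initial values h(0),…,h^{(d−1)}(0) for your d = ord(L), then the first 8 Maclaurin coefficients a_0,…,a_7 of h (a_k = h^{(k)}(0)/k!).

f: a_k = -3, -3/2, 3/8, -3/16, 15/128, -21/256, 63/1024, -99/2048, …
Change of var in L_f (x↦r) gives L₀.
L = (-1 - 2·x) + (2 + 2·x + 2·x^2)·Dx  (order 1).
h: a_k = -3, -3/2, -9/8, 9/16, -9/128, -45/256, 171/1024, -63/2048, …
ICs: h(0) = -3.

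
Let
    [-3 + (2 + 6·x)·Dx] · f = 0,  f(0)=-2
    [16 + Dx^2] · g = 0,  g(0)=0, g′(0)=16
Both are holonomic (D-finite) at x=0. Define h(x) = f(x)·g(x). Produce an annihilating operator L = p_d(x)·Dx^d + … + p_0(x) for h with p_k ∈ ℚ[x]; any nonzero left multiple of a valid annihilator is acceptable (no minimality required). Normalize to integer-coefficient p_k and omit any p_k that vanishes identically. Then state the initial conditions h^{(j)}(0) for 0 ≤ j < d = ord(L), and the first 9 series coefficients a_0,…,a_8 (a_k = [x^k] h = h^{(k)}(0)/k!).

L = (91 + 384·x + 576·x^2) + (-12 - 36·x)·Dx + (4 + 24·x + 36·x^2)·Dx^2  (order 2).
h: a_k = 0, -32, -48, 364/3, 74, -3781/60, -6841/40, 3137023/10080, -855943/1344, …
ICs: h(0) = 0, h′(0) = -32.

f: a_k = -2, -3, 9/4, -27/8, 405/64, -1701/128, 15309/512, -72171/1024, 2814669/16384, …
g: a_k = 0, 16, 0, -128/3, 0, 512/15, 0, -4096/315, 0, …
L₀ := L_f ⊗_s L_g (sym. prod.), ord ≤ 2.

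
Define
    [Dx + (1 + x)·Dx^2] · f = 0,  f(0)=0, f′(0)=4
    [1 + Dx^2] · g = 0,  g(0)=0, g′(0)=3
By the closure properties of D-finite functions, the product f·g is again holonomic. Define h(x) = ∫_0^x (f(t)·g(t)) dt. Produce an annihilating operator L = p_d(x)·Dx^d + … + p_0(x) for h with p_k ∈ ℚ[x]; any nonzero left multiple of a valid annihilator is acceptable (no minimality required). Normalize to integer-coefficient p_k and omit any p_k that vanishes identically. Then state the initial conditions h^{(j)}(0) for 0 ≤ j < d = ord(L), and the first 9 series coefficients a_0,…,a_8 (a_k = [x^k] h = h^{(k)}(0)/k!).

f: a_k = 0, 4, -2, 4/3, -1, 4/5, -2/3, 4/7, -1/2, …
g: a_k = 0, 3, 0, -1/2, 0, 1/40, 0, -1/1680, 0, …
Product ⇒ symmetric product L₀, ord ≤ 4.
h=∫₀ˣh₀: take L = L₀·Dx.
L = (-3 + 6·x + 19·x^2 + 16·x^3 + 4·x^4)·Dx + (4 + 20·x + 24·x^2 + 8·x^3)·Dx^2 + (20·x + 42·x^2 + 32·x^3 + 8·x^4)·Dx^3 + (4 + 20·x + 24·x^2 + 8·x^3)·Dx^4 + (3 + 14·x + 23·x^2 + 16·x^3 + 4·x^4)·Dx^5  (order 5).
h: a_k = 0, 0, 0, 4, -3/2, 2/5, -1/3, 11/42, -31/160, …
ICs: h(0) = 0, h′(0) = 0, h′′(0) = 0, h′′′(0) = 24, h′′′′(0) = -36.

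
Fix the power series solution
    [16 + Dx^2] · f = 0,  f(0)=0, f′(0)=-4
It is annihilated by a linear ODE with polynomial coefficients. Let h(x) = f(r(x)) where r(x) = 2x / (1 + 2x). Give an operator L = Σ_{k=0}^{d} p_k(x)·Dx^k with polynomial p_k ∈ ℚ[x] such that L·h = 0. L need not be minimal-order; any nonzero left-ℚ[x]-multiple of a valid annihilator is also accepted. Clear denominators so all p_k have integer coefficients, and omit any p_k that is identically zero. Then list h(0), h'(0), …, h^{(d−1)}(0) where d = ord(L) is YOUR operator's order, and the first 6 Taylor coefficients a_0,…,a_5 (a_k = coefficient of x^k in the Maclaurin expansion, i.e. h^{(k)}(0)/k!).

f: a_k = 0, -4, 0, 32/3, 0, -128/15, …
h₀=f(r): pull back L_f along r ⇒ L₀.
L = 64 + (4 + 24·x + 48·x^2 + 32·x^3)·Dx + (1 + 8·x + 24·x^2 + 32·x^3 + 16·x^4)·Dx^2  (order 2).
h: a_k = 0, -8, 16, 160/3, -448, 24704/15, …
ICs: h(0) = 0, h′(0) = -8.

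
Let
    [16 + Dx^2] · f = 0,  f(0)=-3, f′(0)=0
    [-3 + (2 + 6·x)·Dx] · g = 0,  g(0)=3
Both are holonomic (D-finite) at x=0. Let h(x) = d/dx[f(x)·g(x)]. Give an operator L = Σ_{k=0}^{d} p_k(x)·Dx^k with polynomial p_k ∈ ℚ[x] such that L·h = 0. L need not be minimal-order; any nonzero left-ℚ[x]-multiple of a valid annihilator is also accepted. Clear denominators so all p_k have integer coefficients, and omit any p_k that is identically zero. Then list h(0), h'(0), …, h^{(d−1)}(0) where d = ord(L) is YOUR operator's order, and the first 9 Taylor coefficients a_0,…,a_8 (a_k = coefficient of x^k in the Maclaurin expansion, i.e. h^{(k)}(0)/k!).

f: a_k = -3, 0, 24, 0, -32, 0, 256/15, 0, -512/105, …
g: a_k = 3, 9/2, -27/8, 81/16, -1215/128, 5103/256, -45927/1024, 216513/2048, -8444007/32768, …
f·g: L₀ = L_f ⊗_s L_g, ord ≤ 2·1.
Derive L from L₀ (diff closure).
L = (9613 + 83712·x + 273024·x^2 + 442368·x^3 + 331776·x^4) + (-444 - 5940·x - 20736·x^2 - 20736·x^3)·Dx + (364 + 3720·x + 14796·x^2 + 27648·x^3 + 20736·x^4)·Dx^2  (order 2).
h: a_k = -27/2, 657/4, 4455/16, -19011/32, -105345/256, 1012827/2560, 5451159/10240, -82369729/143360, 643345389/2293760, …
ICs: h(0) = -27/2, h′(0) = 657/4.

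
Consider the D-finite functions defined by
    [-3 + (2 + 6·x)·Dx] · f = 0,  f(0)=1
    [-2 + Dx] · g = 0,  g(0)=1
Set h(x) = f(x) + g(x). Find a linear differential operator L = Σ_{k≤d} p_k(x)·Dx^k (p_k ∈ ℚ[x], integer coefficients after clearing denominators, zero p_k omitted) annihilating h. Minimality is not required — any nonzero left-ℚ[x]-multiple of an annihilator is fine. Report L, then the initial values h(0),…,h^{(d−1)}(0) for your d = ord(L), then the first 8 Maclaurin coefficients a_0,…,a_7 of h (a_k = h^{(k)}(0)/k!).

f: a_k = 1, 3/2, -9/8, 27/16, -405/128, 1701/256, -15309/1024, 72171/2048, …
g: a_k = 1, 2, 2, 4/3, 2/3, 4/15, 4/45, 8/315, …
Weyl lclm of L_f,L_g ⇒ L₀ (ord ≤ 2).
L = (42 + 72·x) + (-25 - 96·x - 144·x^2)·Dx + (2 + 30·x + 72·x^2)·Dx^2  (order 2).
h: a_k = 2, 7/2, 7/8, 145/48, -959/384, 26539/3840, -684809/46080, 22750249/645120, …
ICs: h(0) = 2, h′(0) = 7/2.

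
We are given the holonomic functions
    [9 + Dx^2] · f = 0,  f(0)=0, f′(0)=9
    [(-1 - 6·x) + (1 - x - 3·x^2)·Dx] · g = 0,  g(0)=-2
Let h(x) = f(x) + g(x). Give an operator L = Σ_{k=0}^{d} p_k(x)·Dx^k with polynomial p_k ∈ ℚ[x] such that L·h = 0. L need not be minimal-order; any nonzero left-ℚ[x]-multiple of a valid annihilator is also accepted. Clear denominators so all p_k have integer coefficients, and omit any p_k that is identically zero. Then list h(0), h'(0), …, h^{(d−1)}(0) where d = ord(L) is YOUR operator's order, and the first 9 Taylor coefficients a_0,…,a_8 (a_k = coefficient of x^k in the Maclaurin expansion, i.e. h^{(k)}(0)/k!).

L = (-459 - 2916·x - 1539·x^2 - 3888·x^3 - 3645·x^4 - 4374·x^5) + (153 - 153·x - 378·x^2 + 405·x^3 - 2187·x^5 - 2187·x^6)·Dx + (-51 - 324·x - 171·x^2 - 432·x^3 - 405·x^4 - 486·x^5)·Dx^2 + (17 - 17·x - 42·x^2 + 45·x^3 - 243·x^5 - 243·x^6)·Dx^3  (order 3).
h: a_k = -2, 7, -8, -55/2, -38, -2957/40, -194, -243769/560, -1016, …
ICs: h(0) = -2, h′(0) = 7, h′′(0) = -16.

f: a_k = 0, 9, 0, -27/2, 0, 243/40, 0, -729/560, 0, …
g: a_k = -2, -2, -8, -14, -38, -80, -194, -434, -1016, …
h₀=f+g: left-lcm gives L₀, ord ≤ 3.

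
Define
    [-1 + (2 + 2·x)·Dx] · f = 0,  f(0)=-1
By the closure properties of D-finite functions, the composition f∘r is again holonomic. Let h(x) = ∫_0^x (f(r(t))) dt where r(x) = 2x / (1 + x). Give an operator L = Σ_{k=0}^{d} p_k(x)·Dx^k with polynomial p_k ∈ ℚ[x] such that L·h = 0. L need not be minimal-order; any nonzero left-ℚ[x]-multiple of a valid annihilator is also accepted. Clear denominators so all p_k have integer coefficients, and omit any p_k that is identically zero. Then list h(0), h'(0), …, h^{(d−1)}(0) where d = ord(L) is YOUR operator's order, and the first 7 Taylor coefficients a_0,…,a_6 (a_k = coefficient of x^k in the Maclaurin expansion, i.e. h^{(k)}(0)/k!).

L = -Dx + (1 + 4·x + 3·x^2)·Dx^2  (order 2).
h: a_k = 0, -1, -1/2, 1/2, -5/8, 37/40, -25/16, …
ICs: h(0) = 0, h′(0) = -1.

f: a_k = -1, -1/2, 1/8, -1/16, 5/128, -7/256, 21/1024, …
h₀=f(r): pull back L_f along r ⇒ L₀.
h=∫h₀ ⇒ L = L₀·Dx.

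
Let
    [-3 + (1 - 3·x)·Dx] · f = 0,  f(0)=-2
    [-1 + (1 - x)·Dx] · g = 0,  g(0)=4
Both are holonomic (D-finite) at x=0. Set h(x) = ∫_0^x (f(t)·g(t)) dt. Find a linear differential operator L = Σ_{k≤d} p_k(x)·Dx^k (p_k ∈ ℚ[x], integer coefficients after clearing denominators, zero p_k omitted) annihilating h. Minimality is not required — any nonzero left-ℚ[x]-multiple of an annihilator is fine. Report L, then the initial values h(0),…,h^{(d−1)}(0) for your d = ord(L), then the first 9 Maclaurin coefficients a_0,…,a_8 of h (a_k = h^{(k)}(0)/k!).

L = (-4 + 6·x)·Dx + (1 - 4·x + 3·x^2)·Dx^2  (order 2).
h: a_k = 0, -8, -16, -104/3, -80, -968/5, -1456/3, -8744/7, -3280, …
ICs: h(0) = 0, h′(0) = -8.

f: a_k = -2, -6, -18, -54, -162, -486, -1458, -4374, -13122, …
g: a_k = 4, 4, 4, 4, 4, 4, 4, 4, 4, …
Product ⇒ symmetric product L₀, ord ≤ 1.
Integrate: L := L₀·Dx.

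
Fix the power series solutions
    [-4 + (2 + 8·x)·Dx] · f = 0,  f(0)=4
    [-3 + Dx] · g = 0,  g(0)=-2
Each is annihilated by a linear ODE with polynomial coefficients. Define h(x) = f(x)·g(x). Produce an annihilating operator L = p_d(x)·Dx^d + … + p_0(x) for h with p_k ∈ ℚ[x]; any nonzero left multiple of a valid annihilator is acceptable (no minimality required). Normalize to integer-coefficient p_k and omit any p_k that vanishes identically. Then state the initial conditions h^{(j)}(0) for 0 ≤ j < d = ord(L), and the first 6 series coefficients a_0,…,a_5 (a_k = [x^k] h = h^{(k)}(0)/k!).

f: a_k = 4, 8, -8, 16, -40, 112, …
g: a_k = -2, -6, -9, -9, -27/4, -81/20, …
f·g: L₀ = L_f ⊗_s L_g, ord ≤ 1·1.
L = (-5 - 12·x) + (1 + 4·x)·Dx  (order 1).
h: a_k = -8, -40, -68, -92, -43, -631/5, …
ICs: h(0) = -8.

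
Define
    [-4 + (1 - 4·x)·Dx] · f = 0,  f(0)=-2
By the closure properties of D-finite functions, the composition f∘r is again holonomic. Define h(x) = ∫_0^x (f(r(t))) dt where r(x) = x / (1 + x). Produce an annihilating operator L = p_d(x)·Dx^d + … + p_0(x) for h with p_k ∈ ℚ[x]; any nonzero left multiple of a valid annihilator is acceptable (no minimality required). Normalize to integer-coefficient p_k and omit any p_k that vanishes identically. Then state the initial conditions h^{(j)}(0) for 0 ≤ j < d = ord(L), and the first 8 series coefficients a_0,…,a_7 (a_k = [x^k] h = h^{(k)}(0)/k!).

L = 4·Dx + (-1 + 2·x + 3·x^2)·Dx^2  (order 2).
h: a_k = 0, -2, -4, -8, -18, -216/5, -108, -1944/7, …
ICs: h(0) = 0, h′(0) = -2.

f: a_k = -2, -8, -32, -128, -512, -2048, -8192, -32768, …
h₀=f(r): pull back L_f along r ⇒ L₀.
h=∫₀ˣh₀: take L = L₀·Dx.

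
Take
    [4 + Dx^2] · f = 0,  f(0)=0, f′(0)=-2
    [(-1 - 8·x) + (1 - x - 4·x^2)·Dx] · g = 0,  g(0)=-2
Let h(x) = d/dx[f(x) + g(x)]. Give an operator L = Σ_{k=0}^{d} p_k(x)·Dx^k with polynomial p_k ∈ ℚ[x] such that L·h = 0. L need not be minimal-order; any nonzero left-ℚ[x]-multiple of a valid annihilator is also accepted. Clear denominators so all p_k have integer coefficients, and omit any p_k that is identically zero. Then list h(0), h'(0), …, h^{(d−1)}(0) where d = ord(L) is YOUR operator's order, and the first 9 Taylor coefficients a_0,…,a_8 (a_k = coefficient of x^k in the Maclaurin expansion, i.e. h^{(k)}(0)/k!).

L = (1472 + 8672·x + 38224·x^2 + 28480·x^3 + 58880·x^4 + 9216·x^5 + 12288·x^6) + (-116 - 892·x + 504·x^2 + 2312·x^3 + 5920·x^4 + 10368·x^5 + 3584·x^6 + 4096·x^7)·Dx + (368 + 2168·x + 9556·x^2 + 7120·x^3 + 14720·x^4 + 2304·x^5 + 3072·x^6)·Dx^2 + (-29 - 223·x + 126·x^2 + 578·x^3 + 1480·x^4 + 2592·x^5 + 896·x^6 + 1024·x^7)·Dx^3  (order 3).
h: a_k = -4, -20, -50, -232, -1954/3, -2172, -277822/45, -18640, -16607434/315, …
ICs: h(0) = -4, h′(0) = -20, h′′(0) = -100.

f: a_k = 0, -2, 0, 4/3, 0, -4/15, 0, 8/315, 0, …
g: a_k = -2, -2, -10, -18, -58, -130, -362, -882, -2330, …
f+g: L₀ = lclm(L_f,L_g), ord ≤ 2+1.
Differentiate: ansatz ord ≤ ord L₀ ⇒ L.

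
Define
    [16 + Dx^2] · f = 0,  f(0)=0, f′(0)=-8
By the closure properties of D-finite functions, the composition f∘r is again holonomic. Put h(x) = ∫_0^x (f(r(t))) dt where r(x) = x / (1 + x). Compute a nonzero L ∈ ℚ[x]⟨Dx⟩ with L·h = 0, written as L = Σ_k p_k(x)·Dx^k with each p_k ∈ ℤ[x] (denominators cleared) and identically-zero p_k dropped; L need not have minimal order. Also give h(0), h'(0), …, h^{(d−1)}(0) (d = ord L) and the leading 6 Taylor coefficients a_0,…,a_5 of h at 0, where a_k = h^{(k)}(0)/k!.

f: a_k = 0, -8, 0, 64/3, 0, -256/15, …
f∘r: x↦r, Dx↦Dx/r' in L_f ⇒ L₀.
∫: right-multiply L₀ by Dx.
L = 16·Dx + (2 + 6·x + 6·x^2 + 2·x^3)·Dx^2 + (1 + 4·x + 6·x^2 + 4·x^3 + x^4)·Dx^3  (order 3).
h: a_k = 0, 0, -4, 8/3, 10/3, -56/5, …
ICs: h(0) = 0, h′(0) = 0, h′′(0) = -8.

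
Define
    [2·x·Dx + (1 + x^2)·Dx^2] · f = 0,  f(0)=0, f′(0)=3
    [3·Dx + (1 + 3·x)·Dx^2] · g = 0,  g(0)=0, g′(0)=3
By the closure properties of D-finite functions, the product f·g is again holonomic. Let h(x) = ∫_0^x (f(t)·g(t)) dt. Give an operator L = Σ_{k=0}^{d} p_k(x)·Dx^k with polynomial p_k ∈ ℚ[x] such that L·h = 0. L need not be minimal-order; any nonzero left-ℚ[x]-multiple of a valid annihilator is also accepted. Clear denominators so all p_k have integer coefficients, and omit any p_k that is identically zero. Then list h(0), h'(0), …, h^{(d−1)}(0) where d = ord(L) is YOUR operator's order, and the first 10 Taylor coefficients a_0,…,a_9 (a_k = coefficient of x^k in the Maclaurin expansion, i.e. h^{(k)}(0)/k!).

f: a_k = 0, 3, 0, -1, 0, 3/5, 0, -3/7, 0, 1/3, …
g: a_k = 0, 3, -9/2, 9, -81/4, 243/5, -243/2, 2187/7, -6561/8, 2187, …
L₀ := L_f ⊗_s L_g (sym. prod.), ord ≤ 4.
h=∫h₀ ⇒ L = L₀·Dx.
L = (264 + 1260·x + 1008·x^2 + 3420·x^3 + 3240·x^4 + 4212·x^5 + 324·x^7)·Dx^2 + (178 + 660·x + 3828·x^2 + 7308·x^3 + 12960·x^4 + 10044·x^5 + 11340·x^6 + 324·x^7 + 1134·x^8)·Dx^3 + (132 + 608·x + 1728·x^2 + 4568·x^3 + 6456·x^4 + 8856·x^5 + 5184·x^6 + 5544·x^7 + 324·x^8 + 648·x^9)·Dx^4 + (13 + 102·x + 341·x^2 + 744·x^3 + 1138·x^4 + 1236·x^5 + 1386·x^6 + 648·x^7 + 657·x^8 + 54·x^9 + 81·x^10)·Dx^5  (order 5).
h: a_k = 0, 0, 0, 3, -27/8, 24/5, -75/8, 99/5, -6939/160, 496/5, …
ICs: h(0) = 0, h′(0) = 0, h′′(0) = 0, h′′′(0) = 18, h′′′′(0) = -81.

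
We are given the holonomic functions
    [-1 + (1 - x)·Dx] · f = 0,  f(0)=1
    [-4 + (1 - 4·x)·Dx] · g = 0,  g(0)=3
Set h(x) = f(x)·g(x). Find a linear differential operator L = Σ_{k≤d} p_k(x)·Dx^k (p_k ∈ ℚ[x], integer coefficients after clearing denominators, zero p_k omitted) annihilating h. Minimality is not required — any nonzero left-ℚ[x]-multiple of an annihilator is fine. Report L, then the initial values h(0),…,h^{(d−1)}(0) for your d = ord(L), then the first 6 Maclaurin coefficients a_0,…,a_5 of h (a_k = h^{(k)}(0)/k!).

L = (-5 + 8·x) + (1 - 5·x + 4·x^2)·Dx  (order 1).
h: a_k = 3, 15, 63, 255, 1023, 4095, …
ICs: h(0) = 3.

f: a_k = 1, 1, 1, 1, 1, 1, …
g: a_k = 3, 12, 48, 192, 768, 3072, …
Product ⇒ symmetric product L₀, ord ≤ 1.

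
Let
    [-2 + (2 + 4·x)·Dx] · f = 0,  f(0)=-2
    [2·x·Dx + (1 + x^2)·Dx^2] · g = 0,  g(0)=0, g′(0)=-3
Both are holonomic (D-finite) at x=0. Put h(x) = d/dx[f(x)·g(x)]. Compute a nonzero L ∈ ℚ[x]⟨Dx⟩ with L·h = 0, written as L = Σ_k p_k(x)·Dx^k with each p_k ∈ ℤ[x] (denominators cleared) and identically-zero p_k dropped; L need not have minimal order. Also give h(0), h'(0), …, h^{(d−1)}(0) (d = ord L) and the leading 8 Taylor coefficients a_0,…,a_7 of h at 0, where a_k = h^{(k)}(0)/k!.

L = (-1 + 20·x + 20·x^2 - 12·x^3 - 3·x^4) + (8 + 30·x + 54·x^2 + 34·x^3 - 42·x^4 - 12·x^5)·Dx + (3 + 10·x + 6·x^2 - 2·x^3 - x^4 - 12·x^5 - 4·x^6)·Dx^2  (order 2).
h: a_k = 6, 12, -15, 4, -31/4, 327/10, -2263/40, 2903/35, …
ICs: h(0) = 6, h′(0) = 12.

f: a_k = -2, -2, 1, -1, 5/4, -7/4, 21/8, -33/8, …
g: a_k = 0, -3, 0, 1, 0, -3/5, 0, 3/7, …
f·g: L₀ = L_f ⊗_s L_g, ord ≤ 1·2.
h₀' ⇒ L via d/dx closure of L₀.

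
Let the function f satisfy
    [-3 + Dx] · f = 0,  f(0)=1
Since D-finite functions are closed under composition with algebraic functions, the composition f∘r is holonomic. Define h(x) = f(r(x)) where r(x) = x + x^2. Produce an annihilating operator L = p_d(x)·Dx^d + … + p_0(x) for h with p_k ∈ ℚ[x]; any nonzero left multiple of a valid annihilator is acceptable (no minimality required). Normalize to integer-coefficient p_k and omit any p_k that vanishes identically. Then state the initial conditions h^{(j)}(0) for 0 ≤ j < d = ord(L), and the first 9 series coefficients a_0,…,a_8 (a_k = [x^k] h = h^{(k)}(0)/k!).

f: a_k = 1, 3, 9/2, 9/2, 27/8, 81/40, 81/80, 243/560, 729/4480, …
f∘r: x↦r, Dx↦Dx/r' in L_f ⇒ L₀.
L = (-3 - 6·x) + Dx  (order 1).
h: a_k = 1, 3, 15/2, 27/2, 171/8, 1161/40, 2871/80, 4509/112, 188217/4480, …
ICs: h(0) = 1.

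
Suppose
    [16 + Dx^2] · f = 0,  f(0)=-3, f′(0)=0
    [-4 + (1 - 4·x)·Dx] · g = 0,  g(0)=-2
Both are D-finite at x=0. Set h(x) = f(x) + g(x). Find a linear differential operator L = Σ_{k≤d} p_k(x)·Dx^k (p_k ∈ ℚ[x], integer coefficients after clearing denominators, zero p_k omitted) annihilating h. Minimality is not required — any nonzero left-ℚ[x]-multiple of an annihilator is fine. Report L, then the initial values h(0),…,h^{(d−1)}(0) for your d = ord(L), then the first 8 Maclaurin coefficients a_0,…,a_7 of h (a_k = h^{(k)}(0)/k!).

L = (-448 + 512·x - 1024·x^2) + (48 - 320·x + 768·x^2 - 1024·x^3)·Dx + (-28 + 32·x - 64·x^2)·Dx^2 + (3 - 20·x + 48·x^2 - 64·x^3)·Dx^3  (order 3).
h: a_k = -5, -8, -8, -128, -544, -2048, -122624/15, -32768, …
ICs: h(0) = -5, h′(0) = -8, h′′(0) = -16.

f: a_k = -3, 0, 24, 0, -32, 0, 256/15, 0, …
g: a_k = -2, -8, -32, -128, -512, -2048, -8192, -32768, …
L₀ := lclm(L_f,L_g); ord L₀ ≤ 2+1.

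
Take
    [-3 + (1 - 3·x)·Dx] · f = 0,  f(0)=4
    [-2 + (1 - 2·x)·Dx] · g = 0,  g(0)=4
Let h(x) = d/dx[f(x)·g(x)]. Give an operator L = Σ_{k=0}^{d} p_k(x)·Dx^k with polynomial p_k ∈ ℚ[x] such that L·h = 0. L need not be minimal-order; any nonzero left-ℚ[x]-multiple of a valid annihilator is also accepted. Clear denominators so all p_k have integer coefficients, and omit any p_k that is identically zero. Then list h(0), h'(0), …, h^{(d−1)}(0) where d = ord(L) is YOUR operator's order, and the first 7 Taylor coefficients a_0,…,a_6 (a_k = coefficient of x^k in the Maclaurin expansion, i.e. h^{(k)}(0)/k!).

f: a_k = 4, 12, 36, 108, 324, 972, 2916, …
g: a_k = 4, 8, 16, 32, 64, 128, 256, …
L₀ := L_f ⊗_s L_g (sym. prod.), ord ≤ 1.
Derive L from L₀ (diff closure).
L = (38 - 180·x + 216·x^2) + (-5 + 37·x - 90·x^2 + 72·x^3)·Dx  (order 1).
h: a_k = 80, 608, 3120, 13504, 53200, 197664, 706160, …
ICs: h(0) = 80.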